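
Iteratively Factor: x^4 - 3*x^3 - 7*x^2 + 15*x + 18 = (x - 3)*(x^3 - 7*x - 6) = (x - 3)*(x + 1)*(x^2 - x - 6) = (x - 3)^2*(x + 1)*(x + 2)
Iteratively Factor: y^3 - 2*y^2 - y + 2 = (y + 1)*(y^2 - 3*y + 2) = (y - 1)*(y + 1)*(y - 2)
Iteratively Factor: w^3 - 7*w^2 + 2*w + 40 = (w - 5)*(w^2 - 2*w - 8) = (w - 5)*(w - 4)*(w + 2)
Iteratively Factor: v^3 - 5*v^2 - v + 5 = (v + 1)*(v^2 - 6*v + 5) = (v - 5)*(v + 1)*(v - 1)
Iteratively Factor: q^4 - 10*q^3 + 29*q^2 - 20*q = (q - 5)*(q^3 - 5*q^2 + 4*q) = (q - 5)*(q - 1)*(q^2 - 4*q) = q*(q - 5)*(q - 1)*(q - 4)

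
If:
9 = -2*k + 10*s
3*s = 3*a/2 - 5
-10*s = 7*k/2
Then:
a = 739/165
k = -18/11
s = 63/110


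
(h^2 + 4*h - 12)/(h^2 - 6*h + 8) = (h + 6)/(h - 4)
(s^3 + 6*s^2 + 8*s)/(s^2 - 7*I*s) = (s^2 + 6*s + 8)/(s - 7*I)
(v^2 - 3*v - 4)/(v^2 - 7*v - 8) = (v - 4)/(v - 8)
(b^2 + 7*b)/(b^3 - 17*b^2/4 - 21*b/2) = 4*(b + 7)/(4*b^2 - 17*b - 42)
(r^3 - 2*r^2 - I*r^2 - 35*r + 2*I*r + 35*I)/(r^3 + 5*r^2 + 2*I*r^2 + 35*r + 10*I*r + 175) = (r^2 - r*(7 + I) + 7*I)/(r^2 + 2*I*r + 35)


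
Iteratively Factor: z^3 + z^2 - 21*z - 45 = (z - 5)*(z^2 + 6*z + 9) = (z - 5)*(z + 3)*(z + 3)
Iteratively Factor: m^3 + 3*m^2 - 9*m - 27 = (m - 3)*(m^2 + 6*m + 9) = (m - 3)*(m + 3)*(m + 3)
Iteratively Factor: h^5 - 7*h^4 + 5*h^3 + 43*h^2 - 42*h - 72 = (h + 1)*(h^4 - 8*h^3 + 13*h^2 + 30*h - 72) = (h - 3)*(h + 1)*(h^3 - 5*h^2 - 2*h + 24) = (h - 3)^2*(h + 1)*(h^2 - 2*h - 8) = (h - 3)^2*(h + 1)*(h + 2)*(h - 4)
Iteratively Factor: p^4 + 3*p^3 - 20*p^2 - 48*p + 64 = (p - 4)*(p^3 + 7*p^2 + 8*p - 16) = (p - 4)*(p - 1)*(p^2 + 8*p + 16) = (p - 4)*(p - 1)*(p + 4)*(p + 4)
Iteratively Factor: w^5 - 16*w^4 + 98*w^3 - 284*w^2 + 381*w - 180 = (w - 3)*(w^4 - 13*w^3 + 59*w^2 - 107*w + 60) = (w - 5)*(w - 3)*(w^3 - 8*w^2 + 19*w - 12) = (w - 5)*(w - 3)^2*(w^2 - 5*w + 4) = (w - 5)*(w - 4)*(w - 3)^2*(w - 1)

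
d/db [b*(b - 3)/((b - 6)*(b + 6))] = 3*(b^2 - 24*b + 36)/(b^4 - 72*b^2 + 1296)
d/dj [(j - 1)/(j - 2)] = -1/(j - 2)^2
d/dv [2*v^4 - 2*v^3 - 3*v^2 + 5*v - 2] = 8*v^3 - 6*v^2 - 6*v + 5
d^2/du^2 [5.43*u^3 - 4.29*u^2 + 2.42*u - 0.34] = 32.58*u - 8.58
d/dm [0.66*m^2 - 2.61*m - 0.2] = 1.32*m - 2.61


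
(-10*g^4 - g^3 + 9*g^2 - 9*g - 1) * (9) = -90*g^4 - 9*g^3 + 81*g^2 - 81*g - 9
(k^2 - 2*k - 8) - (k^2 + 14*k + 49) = -16*k - 57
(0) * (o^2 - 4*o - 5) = 0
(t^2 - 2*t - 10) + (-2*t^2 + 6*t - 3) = -t^2 + 4*t - 13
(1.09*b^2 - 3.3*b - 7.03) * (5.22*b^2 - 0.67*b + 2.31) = 5.6898*b^4 - 17.9563*b^3 - 31.9677*b^2 - 2.9129*b - 16.2393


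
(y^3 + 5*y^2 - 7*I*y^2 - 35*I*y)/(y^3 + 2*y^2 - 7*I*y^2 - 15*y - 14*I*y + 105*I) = y/(y - 3)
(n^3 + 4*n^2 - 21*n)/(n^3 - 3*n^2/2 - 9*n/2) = 2*(n + 7)/(2*n + 3)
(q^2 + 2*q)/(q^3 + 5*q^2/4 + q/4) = 4*(q + 2)/(4*q^2 + 5*q + 1)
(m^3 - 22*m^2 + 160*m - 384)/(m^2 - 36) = (m^2 - 16*m + 64)/(m + 6)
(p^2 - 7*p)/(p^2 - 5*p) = (p - 7)/(p - 5)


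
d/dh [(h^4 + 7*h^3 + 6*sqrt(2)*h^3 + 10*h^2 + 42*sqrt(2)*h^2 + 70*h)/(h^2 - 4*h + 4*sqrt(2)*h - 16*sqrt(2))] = (2*h^5 - 5*h^4 + 18*sqrt(2)*h^4 - 56*sqrt(2)*h^3 + 40*h^3 - 464*sqrt(2)*h^2 - 350*h^2 - 2688*h - 320*sqrt(2)*h - 1120*sqrt(2))/(h^4 - 8*h^3 + 8*sqrt(2)*h^3 - 64*sqrt(2)*h^2 + 48*h^2 - 256*h + 128*sqrt(2)*h + 512)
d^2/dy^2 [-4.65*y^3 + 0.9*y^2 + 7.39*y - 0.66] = 1.8 - 27.9*y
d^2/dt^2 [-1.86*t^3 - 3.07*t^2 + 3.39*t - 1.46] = -11.16*t - 6.14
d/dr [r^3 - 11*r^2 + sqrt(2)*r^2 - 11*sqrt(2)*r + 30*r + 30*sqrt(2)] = 3*r^2 - 22*r + 2*sqrt(2)*r - 11*sqrt(2) + 30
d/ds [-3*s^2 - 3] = -6*s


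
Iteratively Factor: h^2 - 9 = (h + 3)*(h - 3)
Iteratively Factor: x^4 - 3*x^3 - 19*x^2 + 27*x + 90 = (x + 2)*(x^3 - 5*x^2 - 9*x + 45) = (x + 2)*(x + 3)*(x^2 - 8*x + 15) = (x - 5)*(x + 2)*(x + 3)*(x - 3)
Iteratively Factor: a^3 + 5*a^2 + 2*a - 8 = (a - 1)*(a^2 + 6*a + 8) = (a - 1)*(a + 2)*(a + 4)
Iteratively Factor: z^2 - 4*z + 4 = (z - 2)*(z - 2)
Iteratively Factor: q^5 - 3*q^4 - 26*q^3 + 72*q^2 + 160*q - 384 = (q - 4)*(q^4 + q^3 - 22*q^2 - 16*q + 96) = (q - 4)*(q + 3)*(q^3 - 2*q^2 - 16*q + 32) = (q - 4)*(q + 3)*(q + 4)*(q^2 - 6*q + 8) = (q - 4)*(q - 2)*(q + 3)*(q + 4)*(q - 4)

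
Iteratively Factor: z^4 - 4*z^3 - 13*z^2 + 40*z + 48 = (z - 4)*(z^3 - 13*z - 12) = (z - 4)*(z + 3)*(z^2 - 3*z - 4) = (z - 4)*(z + 1)*(z + 3)*(z - 4)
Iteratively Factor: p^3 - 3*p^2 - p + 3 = (p - 3)*(p^2 - 1) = (p - 3)*(p + 1)*(p - 1)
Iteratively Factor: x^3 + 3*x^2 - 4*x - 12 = (x + 2)*(x^2 + x - 6) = (x + 2)*(x + 3)*(x - 2)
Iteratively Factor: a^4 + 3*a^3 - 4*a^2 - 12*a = (a)*(a^3 + 3*a^2 - 4*a - 12) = a*(a + 2)*(a^2 + a - 6) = a*(a - 2)*(a + 2)*(a + 3)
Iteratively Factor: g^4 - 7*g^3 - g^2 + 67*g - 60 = (g - 5)*(g^3 - 2*g^2 - 11*g + 12) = (g - 5)*(g + 3)*(g^2 - 5*g + 4) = (g - 5)*(g - 4)*(g + 3)*(g - 1)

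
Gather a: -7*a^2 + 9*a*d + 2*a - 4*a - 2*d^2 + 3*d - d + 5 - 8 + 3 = -7*a^2 + a*(9*d - 2) - 2*d^2 + 2*d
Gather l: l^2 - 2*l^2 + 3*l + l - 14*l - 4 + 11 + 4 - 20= -l^2 - 10*l - 9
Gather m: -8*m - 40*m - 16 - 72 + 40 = -48*m - 48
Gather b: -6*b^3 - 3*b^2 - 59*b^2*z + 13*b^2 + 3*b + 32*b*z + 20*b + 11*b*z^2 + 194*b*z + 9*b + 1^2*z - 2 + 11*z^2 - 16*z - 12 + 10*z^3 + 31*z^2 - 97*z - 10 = -6*b^3 + b^2*(10 - 59*z) + b*(11*z^2 + 226*z + 32) + 10*z^3 + 42*z^2 - 112*z - 24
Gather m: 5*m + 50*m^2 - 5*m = 50*m^2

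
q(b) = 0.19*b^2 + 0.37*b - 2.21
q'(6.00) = 2.65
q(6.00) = 6.85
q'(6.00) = 2.65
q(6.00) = 6.85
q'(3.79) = 1.81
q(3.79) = 1.92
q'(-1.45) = -0.18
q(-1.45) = -2.35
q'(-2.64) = -0.63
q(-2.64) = -1.86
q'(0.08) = 0.40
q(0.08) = -2.18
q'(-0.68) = 0.11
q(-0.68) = -2.37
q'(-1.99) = -0.39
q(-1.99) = -2.19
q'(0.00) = 0.37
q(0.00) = -2.21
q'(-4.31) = -1.27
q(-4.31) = -0.28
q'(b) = 0.38*b + 0.37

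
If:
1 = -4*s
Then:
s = -1/4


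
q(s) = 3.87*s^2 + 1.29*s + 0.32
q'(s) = 7.74*s + 1.29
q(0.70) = 3.12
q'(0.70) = 6.71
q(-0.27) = 0.25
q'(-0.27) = -0.80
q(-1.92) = 12.11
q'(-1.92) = -13.57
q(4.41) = 81.27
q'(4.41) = 35.42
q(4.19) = 73.67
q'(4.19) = 33.72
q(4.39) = 80.57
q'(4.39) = 35.27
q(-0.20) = 0.22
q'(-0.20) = -0.26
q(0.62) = 2.61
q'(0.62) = 6.09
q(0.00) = 0.32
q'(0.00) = 1.29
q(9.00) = 325.40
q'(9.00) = 70.95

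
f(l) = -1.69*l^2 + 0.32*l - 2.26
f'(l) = 0.32 - 3.38*l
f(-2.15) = -10.76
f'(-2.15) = 7.59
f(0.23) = -2.28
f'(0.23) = -0.46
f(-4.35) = -35.63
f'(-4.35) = 15.02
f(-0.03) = -2.27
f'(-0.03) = 0.42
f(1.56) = -5.87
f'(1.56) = -4.95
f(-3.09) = -19.39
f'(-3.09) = 10.76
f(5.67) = -54.78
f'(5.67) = -18.84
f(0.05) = -2.25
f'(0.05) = 0.15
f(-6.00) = -65.02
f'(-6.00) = 20.60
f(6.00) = -61.18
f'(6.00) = -19.96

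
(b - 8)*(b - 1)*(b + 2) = b^3 - 7*b^2 - 10*b + 16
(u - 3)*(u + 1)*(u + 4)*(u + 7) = u^4 + 9*u^3 + 3*u^2 - 89*u - 84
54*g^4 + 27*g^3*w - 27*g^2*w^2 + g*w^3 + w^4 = (-3*g + w)^2*(g + w)*(6*g + w)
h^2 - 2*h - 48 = (h - 8)*(h + 6)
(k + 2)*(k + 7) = k^2 + 9*k + 14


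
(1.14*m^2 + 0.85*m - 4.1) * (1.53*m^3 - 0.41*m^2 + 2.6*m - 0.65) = 1.7442*m^5 + 0.8331*m^4 - 3.6575*m^3 + 3.15*m^2 - 11.2125*m + 2.665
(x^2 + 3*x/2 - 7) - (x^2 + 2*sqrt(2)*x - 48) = -2*sqrt(2)*x + 3*x/2 + 41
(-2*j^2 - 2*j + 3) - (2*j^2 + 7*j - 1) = -4*j^2 - 9*j + 4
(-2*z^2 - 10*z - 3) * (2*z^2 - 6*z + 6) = -4*z^4 - 8*z^3 + 42*z^2 - 42*z - 18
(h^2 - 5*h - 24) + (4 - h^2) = -5*h - 20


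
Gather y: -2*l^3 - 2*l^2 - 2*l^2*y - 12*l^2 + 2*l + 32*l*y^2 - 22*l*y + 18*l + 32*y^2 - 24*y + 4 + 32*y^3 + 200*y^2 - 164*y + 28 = -2*l^3 - 14*l^2 + 20*l + 32*y^3 + y^2*(32*l + 232) + y*(-2*l^2 - 22*l - 188) + 32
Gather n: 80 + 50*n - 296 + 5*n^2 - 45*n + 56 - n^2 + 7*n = 4*n^2 + 12*n - 160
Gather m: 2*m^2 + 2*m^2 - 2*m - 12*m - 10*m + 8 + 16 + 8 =4*m^2 - 24*m + 32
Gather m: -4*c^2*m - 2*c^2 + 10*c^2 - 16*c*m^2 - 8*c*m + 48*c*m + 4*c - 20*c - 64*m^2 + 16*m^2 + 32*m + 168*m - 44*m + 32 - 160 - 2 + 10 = 8*c^2 - 16*c + m^2*(-16*c - 48) + m*(-4*c^2 + 40*c + 156) - 120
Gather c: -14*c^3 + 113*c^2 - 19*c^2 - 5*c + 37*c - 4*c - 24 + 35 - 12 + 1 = -14*c^3 + 94*c^2 + 28*c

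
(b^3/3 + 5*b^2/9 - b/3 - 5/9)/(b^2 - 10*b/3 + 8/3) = (3*b^3 + 5*b^2 - 3*b - 5)/(3*(3*b^2 - 10*b + 8))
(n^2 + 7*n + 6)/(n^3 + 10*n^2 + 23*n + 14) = (n + 6)/(n^2 + 9*n + 14)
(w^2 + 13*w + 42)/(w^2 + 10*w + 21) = (w + 6)/(w + 3)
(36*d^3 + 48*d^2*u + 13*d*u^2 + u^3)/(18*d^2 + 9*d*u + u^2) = (6*d^2 + 7*d*u + u^2)/(3*d + u)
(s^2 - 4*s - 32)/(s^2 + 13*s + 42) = (s^2 - 4*s - 32)/(s^2 + 13*s + 42)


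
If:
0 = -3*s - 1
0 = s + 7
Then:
No Solution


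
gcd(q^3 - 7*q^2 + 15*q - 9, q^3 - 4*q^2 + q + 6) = q - 3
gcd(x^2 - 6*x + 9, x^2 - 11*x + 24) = x - 3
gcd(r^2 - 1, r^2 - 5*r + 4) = r - 1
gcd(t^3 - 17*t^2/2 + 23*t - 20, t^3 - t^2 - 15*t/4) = t - 5/2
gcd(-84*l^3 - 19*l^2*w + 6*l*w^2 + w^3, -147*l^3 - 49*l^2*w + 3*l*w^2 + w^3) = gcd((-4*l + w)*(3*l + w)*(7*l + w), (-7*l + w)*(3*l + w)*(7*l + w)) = 21*l^2 + 10*l*w + w^2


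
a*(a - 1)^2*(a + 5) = a^4 + 3*a^3 - 9*a^2 + 5*a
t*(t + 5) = t^2 + 5*t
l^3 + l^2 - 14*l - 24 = (l - 4)*(l + 2)*(l + 3)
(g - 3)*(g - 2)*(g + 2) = g^3 - 3*g^2 - 4*g + 12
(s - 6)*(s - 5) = s^2 - 11*s + 30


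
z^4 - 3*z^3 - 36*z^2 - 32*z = z*(z - 8)*(z + 1)*(z + 4)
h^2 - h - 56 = (h - 8)*(h + 7)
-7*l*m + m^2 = m*(-7*l + m)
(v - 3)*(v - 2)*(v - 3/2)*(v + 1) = v^4 - 11*v^3/2 + 7*v^2 + 9*v/2 - 9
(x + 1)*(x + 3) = x^2 + 4*x + 3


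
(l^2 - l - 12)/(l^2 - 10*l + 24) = (l + 3)/(l - 6)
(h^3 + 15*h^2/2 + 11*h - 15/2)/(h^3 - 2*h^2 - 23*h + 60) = (2*h^2 + 5*h - 3)/(2*(h^2 - 7*h + 12))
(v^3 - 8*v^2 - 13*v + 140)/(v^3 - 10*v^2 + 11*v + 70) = (v + 4)/(v + 2)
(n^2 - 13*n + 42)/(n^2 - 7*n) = (n - 6)/n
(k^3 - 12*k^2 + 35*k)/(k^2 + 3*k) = (k^2 - 12*k + 35)/(k + 3)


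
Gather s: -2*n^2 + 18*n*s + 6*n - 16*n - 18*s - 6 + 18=-2*n^2 - 10*n + s*(18*n - 18) + 12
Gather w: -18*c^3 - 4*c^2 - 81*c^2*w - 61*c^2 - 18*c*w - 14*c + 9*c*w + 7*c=-18*c^3 - 65*c^2 - 7*c + w*(-81*c^2 - 9*c)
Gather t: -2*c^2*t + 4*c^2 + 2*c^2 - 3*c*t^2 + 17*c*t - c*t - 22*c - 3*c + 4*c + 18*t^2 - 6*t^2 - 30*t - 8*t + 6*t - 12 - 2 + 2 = 6*c^2 - 21*c + t^2*(12 - 3*c) + t*(-2*c^2 + 16*c - 32) - 12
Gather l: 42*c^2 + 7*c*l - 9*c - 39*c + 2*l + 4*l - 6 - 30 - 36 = 42*c^2 - 48*c + l*(7*c + 6) - 72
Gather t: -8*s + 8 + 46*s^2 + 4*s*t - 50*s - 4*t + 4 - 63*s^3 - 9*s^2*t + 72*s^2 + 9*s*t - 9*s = -63*s^3 + 118*s^2 - 67*s + t*(-9*s^2 + 13*s - 4) + 12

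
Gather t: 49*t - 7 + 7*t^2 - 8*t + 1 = 7*t^2 + 41*t - 6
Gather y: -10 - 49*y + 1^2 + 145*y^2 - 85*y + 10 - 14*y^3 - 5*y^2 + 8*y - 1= -14*y^3 + 140*y^2 - 126*y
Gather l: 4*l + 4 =4*l + 4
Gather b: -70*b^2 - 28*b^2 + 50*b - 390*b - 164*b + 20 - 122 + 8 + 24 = -98*b^2 - 504*b - 70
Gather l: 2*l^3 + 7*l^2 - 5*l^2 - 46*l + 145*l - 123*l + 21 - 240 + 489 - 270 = 2*l^3 + 2*l^2 - 24*l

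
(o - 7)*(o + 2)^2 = o^3 - 3*o^2 - 24*o - 28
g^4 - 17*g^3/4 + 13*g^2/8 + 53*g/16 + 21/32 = (g - 7/2)*(g - 3/2)*(g + 1/4)*(g + 1/2)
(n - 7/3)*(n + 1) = n^2 - 4*n/3 - 7/3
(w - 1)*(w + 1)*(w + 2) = w^3 + 2*w^2 - w - 2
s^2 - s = s*(s - 1)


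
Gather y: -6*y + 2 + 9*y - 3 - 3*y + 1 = 0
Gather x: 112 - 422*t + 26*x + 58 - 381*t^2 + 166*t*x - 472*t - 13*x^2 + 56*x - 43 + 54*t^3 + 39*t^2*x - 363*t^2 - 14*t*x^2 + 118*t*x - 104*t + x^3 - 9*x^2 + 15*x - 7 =54*t^3 - 744*t^2 - 998*t + x^3 + x^2*(-14*t - 22) + x*(39*t^2 + 284*t + 97) + 120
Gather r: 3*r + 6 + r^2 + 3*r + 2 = r^2 + 6*r + 8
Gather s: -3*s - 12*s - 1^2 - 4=-15*s - 5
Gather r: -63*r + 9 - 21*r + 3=12 - 84*r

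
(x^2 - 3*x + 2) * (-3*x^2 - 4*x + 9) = -3*x^4 + 5*x^3 + 15*x^2 - 35*x + 18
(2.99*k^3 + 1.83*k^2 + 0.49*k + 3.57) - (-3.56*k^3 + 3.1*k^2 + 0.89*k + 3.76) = 6.55*k^3 - 1.27*k^2 - 0.4*k - 0.19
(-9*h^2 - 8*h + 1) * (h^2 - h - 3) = -9*h^4 + h^3 + 36*h^2 + 23*h - 3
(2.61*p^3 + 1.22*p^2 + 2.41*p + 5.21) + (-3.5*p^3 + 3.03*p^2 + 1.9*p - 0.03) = -0.89*p^3 + 4.25*p^2 + 4.31*p + 5.18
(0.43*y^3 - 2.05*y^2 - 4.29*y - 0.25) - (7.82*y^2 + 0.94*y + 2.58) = 0.43*y^3 - 9.87*y^2 - 5.23*y - 2.83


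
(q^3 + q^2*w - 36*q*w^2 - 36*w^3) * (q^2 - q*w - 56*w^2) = q^5 - 93*q^3*w^2 - 56*q^2*w^3 + 2052*q*w^4 + 2016*w^5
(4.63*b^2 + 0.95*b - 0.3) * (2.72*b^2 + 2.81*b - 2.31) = 12.5936*b^4 + 15.5943*b^3 - 8.8418*b^2 - 3.0375*b + 0.693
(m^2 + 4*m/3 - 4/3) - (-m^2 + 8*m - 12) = 2*m^2 - 20*m/3 + 32/3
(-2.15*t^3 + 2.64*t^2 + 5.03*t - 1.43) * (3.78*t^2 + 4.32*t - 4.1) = -8.127*t^5 + 0.6912*t^4 + 39.2332*t^3 + 5.5002*t^2 - 26.8006*t + 5.863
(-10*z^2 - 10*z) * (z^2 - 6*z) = -10*z^4 + 50*z^3 + 60*z^2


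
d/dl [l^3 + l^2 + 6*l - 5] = 3*l^2 + 2*l + 6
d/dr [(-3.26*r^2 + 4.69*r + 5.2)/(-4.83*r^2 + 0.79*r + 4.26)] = (20.0773*r^2 + 22.4568*r + 15.8714)/(23.3289*r^4 - 7.6314*r^3 - 40.5275*r^2 + 6.7308*r + 18.1476)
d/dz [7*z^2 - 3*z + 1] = 14*z - 3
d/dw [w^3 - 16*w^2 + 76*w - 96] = 3*w^2 - 32*w + 76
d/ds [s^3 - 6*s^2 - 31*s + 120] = 3*s^2 - 12*s - 31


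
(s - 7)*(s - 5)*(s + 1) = s^3 - 11*s^2 + 23*s + 35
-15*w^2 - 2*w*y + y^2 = (-5*w + y)*(3*w + y)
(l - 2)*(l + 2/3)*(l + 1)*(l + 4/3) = l^4 + l^3 - 28*l^2/9 - 44*l/9 - 16/9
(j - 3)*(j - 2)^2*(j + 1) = j^4 - 6*j^3 + 9*j^2 + 4*j - 12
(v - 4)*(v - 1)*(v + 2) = v^3 - 3*v^2 - 6*v + 8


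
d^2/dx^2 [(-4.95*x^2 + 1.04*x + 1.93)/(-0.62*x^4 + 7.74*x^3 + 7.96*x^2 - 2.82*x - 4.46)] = (11.41668*x^8 - 147.321672*x^7 + 706.957911999998*x^6 - 169.032216000001*x^5 - 1269.799848*x^4 + 578.788488*x^3 + 206.651976*x^2 - 361.33764*x + 55.354976)/(0.238328*x^12 - 8.925768*x^11 + 102.248664*x^10 - 231.242112*x^9 - 1388.793336*x^8 - 1176.357528*x^7 + 1222.378832*x^6 + 2046.865896*x^5 + 110.788104*x^4 - 1040.144256*x^3 - 368.608296*x^2 + 168.282936*x + 88.716536)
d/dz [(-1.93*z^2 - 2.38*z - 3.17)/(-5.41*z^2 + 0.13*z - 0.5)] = (-13.1267*z^2 - 32.3694*z + 1.6021)/(29.2681*z^4 - 1.4066*z^3 + 5.4269*z^2 - 0.13*z + 0.25)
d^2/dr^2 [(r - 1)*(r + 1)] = 2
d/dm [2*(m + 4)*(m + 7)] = 4*m + 22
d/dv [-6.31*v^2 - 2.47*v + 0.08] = -12.62*v - 2.47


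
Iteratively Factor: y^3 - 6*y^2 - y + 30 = (y - 3)*(y^2 - 3*y - 10) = (y - 5)*(y - 3)*(y + 2)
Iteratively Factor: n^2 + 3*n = (n + 3)*(n)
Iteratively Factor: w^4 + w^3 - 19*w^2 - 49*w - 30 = (w + 2)*(w^3 - w^2 - 17*w - 15) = (w - 5)*(w + 2)*(w^2 + 4*w + 3) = (w - 5)*(w + 1)*(w + 2)*(w + 3)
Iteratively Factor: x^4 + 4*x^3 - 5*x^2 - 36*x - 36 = (x - 3)*(x^3 + 7*x^2 + 16*x + 12) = (x - 3)*(x + 2)*(x^2 + 5*x + 6) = (x - 3)*(x + 2)*(x + 3)*(x + 2)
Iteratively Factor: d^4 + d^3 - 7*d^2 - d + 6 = (d + 3)*(d^3 - 2*d^2 - d + 2) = (d - 2)*(d + 3)*(d^2 - 1) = (d - 2)*(d - 1)*(d + 3)*(d + 1)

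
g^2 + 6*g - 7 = (g - 1)*(g + 7)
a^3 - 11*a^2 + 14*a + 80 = (a - 8)*(a - 5)*(a + 2)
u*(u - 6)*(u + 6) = u^3 - 36*u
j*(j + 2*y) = j^2 + 2*j*y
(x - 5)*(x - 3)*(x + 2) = x^3 - 6*x^2 - x + 30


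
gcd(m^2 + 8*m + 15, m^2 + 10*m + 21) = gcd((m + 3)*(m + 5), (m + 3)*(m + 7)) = m + 3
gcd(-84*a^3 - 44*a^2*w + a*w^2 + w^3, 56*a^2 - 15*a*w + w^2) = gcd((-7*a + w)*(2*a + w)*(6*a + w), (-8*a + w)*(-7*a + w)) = -7*a + w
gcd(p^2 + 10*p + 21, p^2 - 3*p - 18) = p + 3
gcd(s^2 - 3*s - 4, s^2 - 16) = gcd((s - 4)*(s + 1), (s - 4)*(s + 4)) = s - 4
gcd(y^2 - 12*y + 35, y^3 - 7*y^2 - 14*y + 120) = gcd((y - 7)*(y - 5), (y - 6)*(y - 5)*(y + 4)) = y - 5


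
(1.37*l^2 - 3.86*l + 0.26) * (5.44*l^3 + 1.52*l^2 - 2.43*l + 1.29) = 7.4528*l^5 - 18.916*l^4 - 7.7819*l^3 + 11.5423*l^2 - 5.6112*l + 0.3354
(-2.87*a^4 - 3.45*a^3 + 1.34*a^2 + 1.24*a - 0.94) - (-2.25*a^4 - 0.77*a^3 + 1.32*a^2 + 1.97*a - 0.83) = -0.62*a^4 - 2.68*a^3 + 0.02*a^2 - 0.73*a - 0.11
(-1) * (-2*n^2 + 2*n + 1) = 2*n^2 - 2*n - 1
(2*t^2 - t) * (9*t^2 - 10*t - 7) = 18*t^4 - 29*t^3 - 4*t^2 + 7*t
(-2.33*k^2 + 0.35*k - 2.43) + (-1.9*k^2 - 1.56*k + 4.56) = -4.23*k^2 - 1.21*k + 2.13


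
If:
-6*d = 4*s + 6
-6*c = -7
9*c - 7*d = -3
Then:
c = 7/6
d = 27/14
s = -123/28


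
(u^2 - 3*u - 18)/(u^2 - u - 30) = (u + 3)/(u + 5)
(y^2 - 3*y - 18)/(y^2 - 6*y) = (y + 3)/y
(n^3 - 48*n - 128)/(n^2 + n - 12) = (n^2 - 4*n - 32)/(n - 3)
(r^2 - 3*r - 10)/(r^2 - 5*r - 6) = (-r^2 + 3*r + 10)/(-r^2 + 5*r + 6)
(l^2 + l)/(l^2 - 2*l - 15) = l*(l + 1)/(l^2 - 2*l - 15)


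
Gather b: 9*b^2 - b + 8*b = 9*b^2 + 7*b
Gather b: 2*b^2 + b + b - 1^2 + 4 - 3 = 2*b^2 + 2*b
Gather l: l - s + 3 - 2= l - s + 1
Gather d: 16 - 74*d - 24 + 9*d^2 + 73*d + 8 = 9*d^2 - d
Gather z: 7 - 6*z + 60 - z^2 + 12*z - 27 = -z^2 + 6*z + 40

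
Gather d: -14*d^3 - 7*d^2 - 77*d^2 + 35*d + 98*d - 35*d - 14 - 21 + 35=-14*d^3 - 84*d^2 + 98*d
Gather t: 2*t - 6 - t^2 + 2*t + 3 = -t^2 + 4*t - 3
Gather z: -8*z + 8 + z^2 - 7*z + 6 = z^2 - 15*z + 14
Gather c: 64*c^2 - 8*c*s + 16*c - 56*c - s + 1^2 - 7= 64*c^2 + c*(-8*s - 40) - s - 6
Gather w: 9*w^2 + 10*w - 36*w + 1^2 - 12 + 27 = 9*w^2 - 26*w + 16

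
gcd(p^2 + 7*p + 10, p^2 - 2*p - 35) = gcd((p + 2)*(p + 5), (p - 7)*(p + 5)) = p + 5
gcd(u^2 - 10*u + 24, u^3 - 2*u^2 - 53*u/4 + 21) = u - 4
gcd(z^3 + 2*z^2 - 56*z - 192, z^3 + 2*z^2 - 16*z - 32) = z + 4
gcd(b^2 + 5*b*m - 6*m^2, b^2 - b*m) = b - m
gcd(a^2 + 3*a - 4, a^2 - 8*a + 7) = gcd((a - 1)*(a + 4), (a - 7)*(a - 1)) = a - 1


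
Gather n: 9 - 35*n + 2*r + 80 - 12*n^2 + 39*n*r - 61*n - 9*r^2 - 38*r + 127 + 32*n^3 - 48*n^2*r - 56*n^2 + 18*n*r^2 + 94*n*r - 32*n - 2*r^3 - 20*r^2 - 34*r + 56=32*n^3 + n^2*(-48*r - 68) + n*(18*r^2 + 133*r - 128) - 2*r^3 - 29*r^2 - 70*r + 272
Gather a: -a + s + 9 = -a + s + 9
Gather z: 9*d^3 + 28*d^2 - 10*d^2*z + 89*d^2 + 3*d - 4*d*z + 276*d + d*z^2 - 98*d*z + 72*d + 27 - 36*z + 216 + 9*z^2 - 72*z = 9*d^3 + 117*d^2 + 351*d + z^2*(d + 9) + z*(-10*d^2 - 102*d - 108) + 243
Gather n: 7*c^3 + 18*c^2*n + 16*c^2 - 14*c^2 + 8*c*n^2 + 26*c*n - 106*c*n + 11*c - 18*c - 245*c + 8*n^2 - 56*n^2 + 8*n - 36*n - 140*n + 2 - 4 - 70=7*c^3 + 2*c^2 - 252*c + n^2*(8*c - 48) + n*(18*c^2 - 80*c - 168) - 72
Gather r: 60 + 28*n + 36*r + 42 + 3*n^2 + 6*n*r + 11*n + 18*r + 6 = 3*n^2 + 39*n + r*(6*n + 54) + 108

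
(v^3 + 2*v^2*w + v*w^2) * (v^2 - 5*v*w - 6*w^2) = v^5 - 3*v^4*w - 15*v^3*w^2 - 17*v^2*w^3 - 6*v*w^4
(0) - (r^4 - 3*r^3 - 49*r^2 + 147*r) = -r^4 + 3*r^3 + 49*r^2 - 147*r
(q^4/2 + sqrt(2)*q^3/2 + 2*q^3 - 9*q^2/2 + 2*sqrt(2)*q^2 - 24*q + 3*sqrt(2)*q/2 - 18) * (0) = 0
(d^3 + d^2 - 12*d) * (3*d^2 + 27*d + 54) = 3*d^5 + 30*d^4 + 45*d^3 - 270*d^2 - 648*d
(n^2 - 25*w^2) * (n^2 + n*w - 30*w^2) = n^4 + n^3*w - 55*n^2*w^2 - 25*n*w^3 + 750*w^4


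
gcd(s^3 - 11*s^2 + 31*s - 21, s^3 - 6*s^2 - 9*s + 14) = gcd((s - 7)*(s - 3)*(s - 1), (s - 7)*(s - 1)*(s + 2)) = s^2 - 8*s + 7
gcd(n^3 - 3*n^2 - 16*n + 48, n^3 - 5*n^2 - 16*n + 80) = n^2 - 16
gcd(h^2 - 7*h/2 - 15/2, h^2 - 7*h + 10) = h - 5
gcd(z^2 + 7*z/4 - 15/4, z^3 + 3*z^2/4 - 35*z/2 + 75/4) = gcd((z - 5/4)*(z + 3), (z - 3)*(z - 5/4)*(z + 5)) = z - 5/4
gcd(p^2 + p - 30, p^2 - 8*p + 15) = p - 5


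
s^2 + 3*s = s*(s + 3)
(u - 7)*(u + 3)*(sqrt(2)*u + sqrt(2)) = sqrt(2)*u^3 - 3*sqrt(2)*u^2 - 25*sqrt(2)*u - 21*sqrt(2)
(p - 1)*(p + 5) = p^2 + 4*p - 5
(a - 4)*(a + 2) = a^2 - 2*a - 8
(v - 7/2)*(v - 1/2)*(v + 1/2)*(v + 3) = v^4 - v^3/2 - 43*v^2/4 + v/8 + 21/8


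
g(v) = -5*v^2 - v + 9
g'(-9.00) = 89.00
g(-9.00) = -387.00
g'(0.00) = -1.00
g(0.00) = 9.00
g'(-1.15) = 10.50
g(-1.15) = 3.54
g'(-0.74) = 6.40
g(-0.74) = 7.00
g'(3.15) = -32.50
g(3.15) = -43.76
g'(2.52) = -26.20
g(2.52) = -25.27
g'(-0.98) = 8.80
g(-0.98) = 5.18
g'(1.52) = -16.20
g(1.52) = -4.07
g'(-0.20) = 1.00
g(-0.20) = 9.00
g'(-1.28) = 11.80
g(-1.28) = 2.09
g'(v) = -10*v - 1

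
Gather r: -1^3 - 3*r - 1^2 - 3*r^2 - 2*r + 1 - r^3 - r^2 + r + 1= -r^3 - 4*r^2 - 4*r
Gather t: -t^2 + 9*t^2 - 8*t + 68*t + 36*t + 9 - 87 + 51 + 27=8*t^2 + 96*t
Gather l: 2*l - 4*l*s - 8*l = l*(-4*s - 6)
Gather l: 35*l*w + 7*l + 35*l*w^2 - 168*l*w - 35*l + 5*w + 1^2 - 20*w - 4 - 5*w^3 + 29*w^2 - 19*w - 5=l*(35*w^2 - 133*w - 28) - 5*w^3 + 29*w^2 - 34*w - 8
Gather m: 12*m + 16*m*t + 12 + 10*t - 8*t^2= m*(16*t + 12) - 8*t^2 + 10*t + 12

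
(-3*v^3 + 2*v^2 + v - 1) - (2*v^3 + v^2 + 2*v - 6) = -5*v^3 + v^2 - v + 5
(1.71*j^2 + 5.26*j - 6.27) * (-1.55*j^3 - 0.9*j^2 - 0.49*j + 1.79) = -2.6505*j^5 - 9.692*j^4 + 4.1466*j^3 + 6.1265*j^2 + 12.4877*j - 11.2233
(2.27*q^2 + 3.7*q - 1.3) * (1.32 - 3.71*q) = -8.4217*q^3 - 10.7306*q^2 + 9.707*q - 1.716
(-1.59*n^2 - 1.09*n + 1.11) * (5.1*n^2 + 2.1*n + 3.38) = -8.109*n^4 - 8.898*n^3 - 2.0022*n^2 - 1.3532*n + 3.7518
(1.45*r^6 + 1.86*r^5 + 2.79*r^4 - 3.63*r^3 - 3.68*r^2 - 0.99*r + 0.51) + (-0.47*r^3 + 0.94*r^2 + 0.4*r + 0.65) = 1.45*r^6 + 1.86*r^5 + 2.79*r^4 - 4.1*r^3 - 2.74*r^2 - 0.59*r + 1.16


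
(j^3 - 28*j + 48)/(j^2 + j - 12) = (j^3 - 28*j + 48)/(j^2 + j - 12)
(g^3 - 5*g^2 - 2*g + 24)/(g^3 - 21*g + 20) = (g^2 - g - 6)/(g^2 + 4*g - 5)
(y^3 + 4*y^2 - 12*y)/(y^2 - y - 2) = y*(y + 6)/(y + 1)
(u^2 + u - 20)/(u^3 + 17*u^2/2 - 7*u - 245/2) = 2*(u - 4)/(2*u^2 + 7*u - 49)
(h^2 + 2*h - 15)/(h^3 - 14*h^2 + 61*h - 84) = (h + 5)/(h^2 - 11*h + 28)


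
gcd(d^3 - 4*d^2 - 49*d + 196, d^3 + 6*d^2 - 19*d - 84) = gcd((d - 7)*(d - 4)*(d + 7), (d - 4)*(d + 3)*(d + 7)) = d^2 + 3*d - 28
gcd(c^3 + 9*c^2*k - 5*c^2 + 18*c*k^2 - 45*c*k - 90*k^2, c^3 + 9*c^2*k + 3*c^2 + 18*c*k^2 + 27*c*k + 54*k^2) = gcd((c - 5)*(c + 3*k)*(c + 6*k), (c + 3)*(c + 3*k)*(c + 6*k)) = c^2 + 9*c*k + 18*k^2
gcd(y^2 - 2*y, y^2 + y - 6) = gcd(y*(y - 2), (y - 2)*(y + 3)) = y - 2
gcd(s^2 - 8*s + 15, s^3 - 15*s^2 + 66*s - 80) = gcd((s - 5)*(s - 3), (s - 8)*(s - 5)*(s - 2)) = s - 5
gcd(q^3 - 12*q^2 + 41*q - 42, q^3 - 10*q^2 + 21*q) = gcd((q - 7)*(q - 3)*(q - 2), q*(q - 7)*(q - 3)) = q^2 - 10*q + 21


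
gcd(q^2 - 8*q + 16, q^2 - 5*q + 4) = q - 4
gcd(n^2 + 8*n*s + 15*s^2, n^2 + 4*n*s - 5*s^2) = n + 5*s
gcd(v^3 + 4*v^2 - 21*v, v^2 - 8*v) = v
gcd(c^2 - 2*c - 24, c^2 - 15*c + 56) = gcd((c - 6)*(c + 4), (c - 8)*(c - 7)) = 1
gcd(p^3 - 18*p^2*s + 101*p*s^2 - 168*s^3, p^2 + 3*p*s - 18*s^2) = p - 3*s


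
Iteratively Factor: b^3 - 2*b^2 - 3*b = (b + 1)*(b^2 - 3*b) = (b - 3)*(b + 1)*(b)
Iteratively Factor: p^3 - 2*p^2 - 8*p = (p + 2)*(p^2 - 4*p) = (p - 4)*(p + 2)*(p)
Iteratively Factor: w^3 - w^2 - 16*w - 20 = (w + 2)*(w^2 - 3*w - 10) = (w + 2)^2*(w - 5)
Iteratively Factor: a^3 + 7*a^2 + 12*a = (a + 3)*(a^2 + 4*a) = a*(a + 3)*(a + 4)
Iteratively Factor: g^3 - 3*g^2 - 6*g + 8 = (g - 4)*(g^2 + g - 2) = (g - 4)*(g - 1)*(g + 2)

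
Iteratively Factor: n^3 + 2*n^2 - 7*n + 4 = (n - 1)*(n^2 + 3*n - 4) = (n - 1)*(n + 4)*(n - 1)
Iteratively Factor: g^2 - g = (g - 1)*(g)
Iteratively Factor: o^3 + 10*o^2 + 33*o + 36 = (o + 3)*(o^2 + 7*o + 12) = (o + 3)^2*(o + 4)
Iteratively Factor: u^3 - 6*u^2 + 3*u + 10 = (u - 5)*(u^2 - u - 2) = (u - 5)*(u - 2)*(u + 1)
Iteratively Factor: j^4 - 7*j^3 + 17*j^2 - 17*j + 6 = (j - 2)*(j^3 - 5*j^2 + 7*j - 3) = (j - 2)*(j - 1)*(j^2 - 4*j + 3) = (j - 2)*(j - 1)^2*(j - 3)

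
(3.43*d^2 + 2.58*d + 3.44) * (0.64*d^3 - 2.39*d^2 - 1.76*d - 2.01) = 2.1952*d^5 - 6.5465*d^4 - 10.0014*d^3 - 19.6567*d^2 - 11.2402*d - 6.9144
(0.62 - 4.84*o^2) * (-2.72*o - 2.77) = 13.1648*o^3 + 13.4068*o^2 - 1.6864*o - 1.7174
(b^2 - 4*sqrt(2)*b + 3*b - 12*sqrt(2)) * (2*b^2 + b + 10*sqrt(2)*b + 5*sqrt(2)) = 2*b^4 + 2*sqrt(2)*b^3 + 7*b^3 - 77*b^2 + 7*sqrt(2)*b^2 - 280*b + 3*sqrt(2)*b - 120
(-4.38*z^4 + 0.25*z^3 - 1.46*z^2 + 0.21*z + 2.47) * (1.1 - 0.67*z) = 2.9346*z^5 - 4.9855*z^4 + 1.2532*z^3 - 1.7467*z^2 - 1.4239*z + 2.717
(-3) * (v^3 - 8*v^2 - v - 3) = -3*v^3 + 24*v^2 + 3*v + 9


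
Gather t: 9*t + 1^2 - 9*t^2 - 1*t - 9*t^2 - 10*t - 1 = -18*t^2 - 2*t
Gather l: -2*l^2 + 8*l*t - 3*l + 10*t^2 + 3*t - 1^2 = -2*l^2 + l*(8*t - 3) + 10*t^2 + 3*t - 1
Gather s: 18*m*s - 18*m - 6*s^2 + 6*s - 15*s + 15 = -18*m - 6*s^2 + s*(18*m - 9) + 15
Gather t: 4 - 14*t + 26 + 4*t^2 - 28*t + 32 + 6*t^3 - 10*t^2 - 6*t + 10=6*t^3 - 6*t^2 - 48*t + 72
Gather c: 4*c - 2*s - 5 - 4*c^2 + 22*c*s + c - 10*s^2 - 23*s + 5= -4*c^2 + c*(22*s + 5) - 10*s^2 - 25*s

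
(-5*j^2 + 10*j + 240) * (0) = 0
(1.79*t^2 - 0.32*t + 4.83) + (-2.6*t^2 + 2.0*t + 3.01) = -0.81*t^2 + 1.68*t + 7.84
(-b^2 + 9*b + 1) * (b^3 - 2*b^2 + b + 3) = -b^5 + 11*b^4 - 18*b^3 + 4*b^2 + 28*b + 3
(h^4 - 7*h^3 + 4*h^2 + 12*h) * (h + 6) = h^5 - h^4 - 38*h^3 + 36*h^2 + 72*h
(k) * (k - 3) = k^2 - 3*k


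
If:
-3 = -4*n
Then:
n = 3/4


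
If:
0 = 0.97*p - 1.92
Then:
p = 1.98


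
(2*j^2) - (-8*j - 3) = 2*j^2 + 8*j + 3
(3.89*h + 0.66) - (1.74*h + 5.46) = 2.15*h - 4.8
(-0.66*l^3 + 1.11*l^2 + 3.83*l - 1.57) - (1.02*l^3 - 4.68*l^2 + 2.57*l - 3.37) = -1.68*l^3 + 5.79*l^2 + 1.26*l + 1.8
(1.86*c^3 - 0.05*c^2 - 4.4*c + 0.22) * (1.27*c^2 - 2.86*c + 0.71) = 2.3622*c^5 - 5.3831*c^4 - 4.1244*c^3 + 12.8279*c^2 - 3.7532*c + 0.1562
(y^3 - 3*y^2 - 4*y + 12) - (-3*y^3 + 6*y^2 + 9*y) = 4*y^3 - 9*y^2 - 13*y + 12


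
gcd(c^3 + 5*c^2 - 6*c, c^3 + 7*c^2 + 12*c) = c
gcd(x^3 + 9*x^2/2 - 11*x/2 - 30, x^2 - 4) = 1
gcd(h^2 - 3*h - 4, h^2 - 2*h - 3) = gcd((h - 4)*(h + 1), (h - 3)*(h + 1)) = h + 1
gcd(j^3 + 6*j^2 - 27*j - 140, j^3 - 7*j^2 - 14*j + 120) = j^2 - j - 20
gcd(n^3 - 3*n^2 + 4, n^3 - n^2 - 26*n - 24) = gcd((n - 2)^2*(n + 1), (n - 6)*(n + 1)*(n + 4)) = n + 1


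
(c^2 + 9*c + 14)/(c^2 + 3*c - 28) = (c + 2)/(c - 4)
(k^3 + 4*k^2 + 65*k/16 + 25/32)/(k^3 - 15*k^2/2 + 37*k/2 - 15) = (32*k^3 + 128*k^2 + 130*k + 25)/(16*(2*k^3 - 15*k^2 + 37*k - 30))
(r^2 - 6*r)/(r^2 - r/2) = 2*(r - 6)/(2*r - 1)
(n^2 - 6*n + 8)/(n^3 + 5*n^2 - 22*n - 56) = (n - 2)/(n^2 + 9*n + 14)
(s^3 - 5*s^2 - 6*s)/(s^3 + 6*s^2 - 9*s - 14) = s*(s - 6)/(s^2 + 5*s - 14)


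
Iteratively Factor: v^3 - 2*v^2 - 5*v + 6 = (v - 1)*(v^2 - v - 6) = (v - 1)*(v + 2)*(v - 3)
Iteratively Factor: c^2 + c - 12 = (c + 4)*(c - 3)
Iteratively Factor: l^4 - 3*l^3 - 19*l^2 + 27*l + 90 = (l + 2)*(l^3 - 5*l^2 - 9*l + 45) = (l + 2)*(l + 3)*(l^2 - 8*l + 15) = (l - 5)*(l + 2)*(l + 3)*(l - 3)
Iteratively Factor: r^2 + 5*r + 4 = (r + 4)*(r + 1)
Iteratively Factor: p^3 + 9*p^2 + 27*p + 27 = (p + 3)*(p^2 + 6*p + 9) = (p + 3)^2*(p + 3)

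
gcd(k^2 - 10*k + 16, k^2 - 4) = k - 2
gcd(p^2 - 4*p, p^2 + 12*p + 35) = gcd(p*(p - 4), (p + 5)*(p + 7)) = 1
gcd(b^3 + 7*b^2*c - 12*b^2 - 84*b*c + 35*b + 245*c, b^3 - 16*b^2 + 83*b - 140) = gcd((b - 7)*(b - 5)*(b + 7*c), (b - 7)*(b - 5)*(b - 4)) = b^2 - 12*b + 35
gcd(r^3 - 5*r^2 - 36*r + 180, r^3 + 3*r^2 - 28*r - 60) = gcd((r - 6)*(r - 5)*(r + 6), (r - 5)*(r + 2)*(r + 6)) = r^2 + r - 30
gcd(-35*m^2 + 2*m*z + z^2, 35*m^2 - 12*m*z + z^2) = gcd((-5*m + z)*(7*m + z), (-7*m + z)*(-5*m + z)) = -5*m + z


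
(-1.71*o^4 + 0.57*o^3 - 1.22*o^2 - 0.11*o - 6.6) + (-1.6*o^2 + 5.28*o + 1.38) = -1.71*o^4 + 0.57*o^3 - 2.82*o^2 + 5.17*o - 5.22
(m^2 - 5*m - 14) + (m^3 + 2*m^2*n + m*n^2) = m^3 + 2*m^2*n + m^2 + m*n^2 - 5*m - 14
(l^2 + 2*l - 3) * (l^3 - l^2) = l^5 + l^4 - 5*l^3 + 3*l^2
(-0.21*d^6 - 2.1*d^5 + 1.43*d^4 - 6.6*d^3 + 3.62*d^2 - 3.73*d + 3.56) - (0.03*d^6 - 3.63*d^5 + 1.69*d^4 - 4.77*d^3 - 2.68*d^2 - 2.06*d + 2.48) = -0.24*d^6 + 1.53*d^5 - 0.26*d^4 - 1.83*d^3 + 6.3*d^2 - 1.67*d + 1.08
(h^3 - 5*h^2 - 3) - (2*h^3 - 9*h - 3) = -h^3 - 5*h^2 + 9*h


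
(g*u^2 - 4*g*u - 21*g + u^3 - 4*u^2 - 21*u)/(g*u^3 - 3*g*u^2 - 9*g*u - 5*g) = (-g*u^2 + 4*g*u + 21*g - u^3 + 4*u^2 + 21*u)/(g*(-u^3 + 3*u^2 + 9*u + 5))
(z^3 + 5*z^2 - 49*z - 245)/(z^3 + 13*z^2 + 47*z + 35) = (z - 7)/(z + 1)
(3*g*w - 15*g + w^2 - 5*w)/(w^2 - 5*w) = (3*g + w)/w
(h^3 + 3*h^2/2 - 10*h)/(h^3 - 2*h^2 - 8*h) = (-h^2 - 3*h/2 + 10)/(-h^2 + 2*h + 8)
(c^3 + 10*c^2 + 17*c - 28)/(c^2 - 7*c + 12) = (c^3 + 10*c^2 + 17*c - 28)/(c^2 - 7*c + 12)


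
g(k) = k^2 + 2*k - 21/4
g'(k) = 2*k + 2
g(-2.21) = -4.79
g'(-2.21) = -2.42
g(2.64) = 7.00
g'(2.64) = 7.28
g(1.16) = -1.58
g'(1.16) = 4.32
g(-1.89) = -5.46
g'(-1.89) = -1.78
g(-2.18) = -4.86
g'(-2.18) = -2.36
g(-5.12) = 10.72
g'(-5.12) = -8.24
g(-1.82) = -5.58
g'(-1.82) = -1.64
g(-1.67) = -5.80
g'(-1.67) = -1.34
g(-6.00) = 18.75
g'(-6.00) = -10.00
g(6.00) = 42.75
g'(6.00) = 14.00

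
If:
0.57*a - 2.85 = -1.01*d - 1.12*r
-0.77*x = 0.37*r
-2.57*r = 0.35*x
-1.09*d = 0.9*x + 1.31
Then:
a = 7.13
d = -1.20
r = 0.00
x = 0.00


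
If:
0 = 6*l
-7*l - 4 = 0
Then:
No Solution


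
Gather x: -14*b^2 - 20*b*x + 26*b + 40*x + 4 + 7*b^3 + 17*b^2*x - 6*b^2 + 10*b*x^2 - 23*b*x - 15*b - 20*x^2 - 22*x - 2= 7*b^3 - 20*b^2 + 11*b + x^2*(10*b - 20) + x*(17*b^2 - 43*b + 18) + 2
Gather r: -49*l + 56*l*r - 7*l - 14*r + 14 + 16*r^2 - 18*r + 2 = -56*l + 16*r^2 + r*(56*l - 32) + 16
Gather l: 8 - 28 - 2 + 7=-15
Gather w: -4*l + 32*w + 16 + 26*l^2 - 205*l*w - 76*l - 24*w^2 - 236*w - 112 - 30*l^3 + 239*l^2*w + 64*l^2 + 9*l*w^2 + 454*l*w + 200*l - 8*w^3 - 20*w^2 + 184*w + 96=-30*l^3 + 90*l^2 + 120*l - 8*w^3 + w^2*(9*l - 44) + w*(239*l^2 + 249*l - 20)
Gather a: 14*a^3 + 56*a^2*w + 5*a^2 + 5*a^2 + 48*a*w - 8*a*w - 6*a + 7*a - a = 14*a^3 + a^2*(56*w + 10) + 40*a*w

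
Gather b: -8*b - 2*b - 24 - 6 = -10*b - 30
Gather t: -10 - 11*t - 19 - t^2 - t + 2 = -t^2 - 12*t - 27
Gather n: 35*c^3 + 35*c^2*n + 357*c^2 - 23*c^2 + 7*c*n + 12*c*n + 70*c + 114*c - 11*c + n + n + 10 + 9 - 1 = 35*c^3 + 334*c^2 + 173*c + n*(35*c^2 + 19*c + 2) + 18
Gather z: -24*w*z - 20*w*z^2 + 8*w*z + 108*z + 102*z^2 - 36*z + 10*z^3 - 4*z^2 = 10*z^3 + z^2*(98 - 20*w) + z*(72 - 16*w)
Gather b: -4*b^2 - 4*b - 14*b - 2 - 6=-4*b^2 - 18*b - 8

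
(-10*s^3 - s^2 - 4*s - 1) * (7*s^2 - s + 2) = -70*s^5 + 3*s^4 - 47*s^3 - 5*s^2 - 7*s - 2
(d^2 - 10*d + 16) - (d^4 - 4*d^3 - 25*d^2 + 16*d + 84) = -d^4 + 4*d^3 + 26*d^2 - 26*d - 68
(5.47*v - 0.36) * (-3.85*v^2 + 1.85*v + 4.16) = -21.0595*v^3 + 11.5055*v^2 + 22.0892*v - 1.4976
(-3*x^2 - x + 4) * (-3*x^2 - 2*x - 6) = 9*x^4 + 9*x^3 + 8*x^2 - 2*x - 24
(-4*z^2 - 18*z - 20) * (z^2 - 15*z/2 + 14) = -4*z^4 + 12*z^3 + 59*z^2 - 102*z - 280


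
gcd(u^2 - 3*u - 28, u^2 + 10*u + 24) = u + 4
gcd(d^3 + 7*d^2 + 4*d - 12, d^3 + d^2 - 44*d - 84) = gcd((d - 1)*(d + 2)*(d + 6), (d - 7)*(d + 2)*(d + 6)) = d^2 + 8*d + 12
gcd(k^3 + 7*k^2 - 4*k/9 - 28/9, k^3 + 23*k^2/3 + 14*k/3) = k^2 + 23*k/3 + 14/3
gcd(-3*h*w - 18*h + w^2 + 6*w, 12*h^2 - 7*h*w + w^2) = -3*h + w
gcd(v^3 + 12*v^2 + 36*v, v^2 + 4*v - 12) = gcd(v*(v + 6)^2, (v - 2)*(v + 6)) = v + 6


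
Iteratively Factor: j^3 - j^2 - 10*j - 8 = (j + 1)*(j^2 - 2*j - 8) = (j + 1)*(j + 2)*(j - 4)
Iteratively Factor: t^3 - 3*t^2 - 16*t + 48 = (t - 4)*(t^2 + t - 12) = (t - 4)*(t - 3)*(t + 4)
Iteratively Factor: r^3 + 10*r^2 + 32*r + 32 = (r + 4)*(r^2 + 6*r + 8) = (r + 4)^2*(r + 2)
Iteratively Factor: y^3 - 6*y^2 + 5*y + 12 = (y - 4)*(y^2 - 2*y - 3) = (y - 4)*(y - 3)*(y + 1)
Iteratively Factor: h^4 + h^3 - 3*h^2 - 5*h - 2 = (h - 2)*(h^3 + 3*h^2 + 3*h + 1) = (h - 2)*(h + 1)*(h^2 + 2*h + 1) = (h - 2)*(h + 1)^2*(h + 1)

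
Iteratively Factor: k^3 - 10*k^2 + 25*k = (k)*(k^2 - 10*k + 25) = k*(k - 5)*(k - 5)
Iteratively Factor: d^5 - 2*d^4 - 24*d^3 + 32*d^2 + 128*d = (d - 4)*(d^4 + 2*d^3 - 16*d^2 - 32*d) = (d - 4)*(d + 2)*(d^3 - 16*d) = (d - 4)*(d + 2)*(d + 4)*(d^2 - 4*d) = d*(d - 4)*(d + 2)*(d + 4)*(d - 4)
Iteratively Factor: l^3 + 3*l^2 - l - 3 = (l + 3)*(l^2 - 1) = (l + 1)*(l + 3)*(l - 1)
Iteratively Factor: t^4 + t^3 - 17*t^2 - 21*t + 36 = (t + 3)*(t^3 - 2*t^2 - 11*t + 12) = (t + 3)^2*(t^2 - 5*t + 4) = (t - 1)*(t + 3)^2*(t - 4)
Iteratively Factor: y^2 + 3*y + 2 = (y + 2)*(y + 1)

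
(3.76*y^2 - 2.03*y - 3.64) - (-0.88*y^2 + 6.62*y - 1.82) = 4.64*y^2 - 8.65*y - 1.82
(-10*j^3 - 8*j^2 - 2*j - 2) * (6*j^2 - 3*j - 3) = -60*j^5 - 18*j^4 + 42*j^3 + 18*j^2 + 12*j + 6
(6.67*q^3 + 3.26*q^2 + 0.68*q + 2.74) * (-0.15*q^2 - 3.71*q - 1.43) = -1.0005*q^5 - 25.2347*q^4 - 21.7347*q^3 - 7.5956*q^2 - 11.1378*q - 3.9182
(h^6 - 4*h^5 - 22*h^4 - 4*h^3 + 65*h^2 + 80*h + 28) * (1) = h^6 - 4*h^5 - 22*h^4 - 4*h^3 + 65*h^2 + 80*h + 28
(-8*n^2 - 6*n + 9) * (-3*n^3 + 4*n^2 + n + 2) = 24*n^5 - 14*n^4 - 59*n^3 + 14*n^2 - 3*n + 18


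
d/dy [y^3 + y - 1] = 3*y^2 + 1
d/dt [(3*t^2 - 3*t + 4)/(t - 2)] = (3*t^2 - 12*t + 2)/(t^2 - 4*t + 4)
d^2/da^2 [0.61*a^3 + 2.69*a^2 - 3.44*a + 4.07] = 3.66*a + 5.38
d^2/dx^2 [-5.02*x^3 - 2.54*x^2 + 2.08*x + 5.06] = -30.12*x - 5.08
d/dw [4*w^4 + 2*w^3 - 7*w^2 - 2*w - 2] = 16*w^3 + 6*w^2 - 14*w - 2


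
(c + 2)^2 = c^2 + 4*c + 4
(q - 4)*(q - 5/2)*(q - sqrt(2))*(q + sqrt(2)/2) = q^4 - 13*q^3/2 - sqrt(2)*q^3/2 + 13*sqrt(2)*q^2/4 + 9*q^2 - 5*sqrt(2)*q + 13*q/2 - 10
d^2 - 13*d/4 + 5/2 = (d - 2)*(d - 5/4)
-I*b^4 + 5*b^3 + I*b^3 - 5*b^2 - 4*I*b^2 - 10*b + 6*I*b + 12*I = (b - 2)*(b - I)*(b + 6*I)*(-I*b - I)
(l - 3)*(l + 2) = l^2 - l - 6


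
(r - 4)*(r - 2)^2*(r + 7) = r^4 - r^3 - 36*r^2 + 124*r - 112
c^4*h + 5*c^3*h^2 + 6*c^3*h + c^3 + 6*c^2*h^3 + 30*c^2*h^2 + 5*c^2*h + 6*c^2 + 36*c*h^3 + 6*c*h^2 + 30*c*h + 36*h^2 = (c + 6)*(c + 2*h)*(c + 3*h)*(c*h + 1)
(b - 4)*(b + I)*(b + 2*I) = b^3 - 4*b^2 + 3*I*b^2 - 2*b - 12*I*b + 8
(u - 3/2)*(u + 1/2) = u^2 - u - 3/4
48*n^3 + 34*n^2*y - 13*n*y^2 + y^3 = (-8*n + y)*(-6*n + y)*(n + y)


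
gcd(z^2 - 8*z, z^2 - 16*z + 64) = z - 8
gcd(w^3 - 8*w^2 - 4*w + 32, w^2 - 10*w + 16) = w^2 - 10*w + 16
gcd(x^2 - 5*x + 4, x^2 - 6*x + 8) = x - 4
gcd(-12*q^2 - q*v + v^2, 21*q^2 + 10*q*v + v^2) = 3*q + v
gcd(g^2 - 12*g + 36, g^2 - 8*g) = 1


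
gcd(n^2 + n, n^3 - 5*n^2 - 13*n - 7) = n + 1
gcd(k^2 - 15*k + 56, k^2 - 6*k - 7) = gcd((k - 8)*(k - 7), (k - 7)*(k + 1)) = k - 7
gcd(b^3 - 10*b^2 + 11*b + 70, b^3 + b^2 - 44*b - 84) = b^2 - 5*b - 14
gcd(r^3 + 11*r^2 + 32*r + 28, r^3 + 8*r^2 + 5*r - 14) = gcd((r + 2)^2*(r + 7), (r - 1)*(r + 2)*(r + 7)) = r^2 + 9*r + 14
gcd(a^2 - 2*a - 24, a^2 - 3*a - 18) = a - 6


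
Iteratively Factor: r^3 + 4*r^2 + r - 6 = (r + 2)*(r^2 + 2*r - 3) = (r + 2)*(r + 3)*(r - 1)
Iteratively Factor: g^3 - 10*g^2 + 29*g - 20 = (g - 4)*(g^2 - 6*g + 5) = (g - 4)*(g - 1)*(g - 5)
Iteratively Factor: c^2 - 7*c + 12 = (c - 3)*(c - 4)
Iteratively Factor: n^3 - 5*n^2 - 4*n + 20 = (n - 5)*(n^2 - 4) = (n - 5)*(n - 2)*(n + 2)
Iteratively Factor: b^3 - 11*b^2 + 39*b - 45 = (b - 3)*(b^2 - 8*b + 15) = (b - 3)^2*(b - 5)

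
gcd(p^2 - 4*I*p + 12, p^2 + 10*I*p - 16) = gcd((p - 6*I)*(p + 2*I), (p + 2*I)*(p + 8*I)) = p + 2*I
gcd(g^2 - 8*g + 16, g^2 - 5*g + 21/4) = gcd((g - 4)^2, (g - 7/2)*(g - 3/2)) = 1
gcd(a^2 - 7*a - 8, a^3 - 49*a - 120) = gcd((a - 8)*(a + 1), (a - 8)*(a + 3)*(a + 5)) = a - 8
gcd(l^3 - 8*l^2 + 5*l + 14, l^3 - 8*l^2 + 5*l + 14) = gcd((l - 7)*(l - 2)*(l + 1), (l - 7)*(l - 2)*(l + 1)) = l^3 - 8*l^2 + 5*l + 14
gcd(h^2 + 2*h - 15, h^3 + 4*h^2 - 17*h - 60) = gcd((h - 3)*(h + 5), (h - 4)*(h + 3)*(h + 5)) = h + 5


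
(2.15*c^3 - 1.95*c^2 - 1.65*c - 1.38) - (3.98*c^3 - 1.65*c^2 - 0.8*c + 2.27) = -1.83*c^3 - 0.3*c^2 - 0.85*c - 3.65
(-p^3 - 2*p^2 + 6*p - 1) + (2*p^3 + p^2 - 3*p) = p^3 - p^2 + 3*p - 1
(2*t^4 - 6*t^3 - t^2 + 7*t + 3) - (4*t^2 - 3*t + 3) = 2*t^4 - 6*t^3 - 5*t^2 + 10*t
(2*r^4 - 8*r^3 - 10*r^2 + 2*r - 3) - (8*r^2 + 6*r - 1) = 2*r^4 - 8*r^3 - 18*r^2 - 4*r - 2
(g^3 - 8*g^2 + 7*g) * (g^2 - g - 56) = g^5 - 9*g^4 - 41*g^3 + 441*g^2 - 392*g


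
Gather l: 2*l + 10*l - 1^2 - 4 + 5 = 12*l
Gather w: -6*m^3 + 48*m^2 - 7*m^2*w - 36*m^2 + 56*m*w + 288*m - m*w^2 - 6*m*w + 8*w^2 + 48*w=-6*m^3 + 12*m^2 + 288*m + w^2*(8 - m) + w*(-7*m^2 + 50*m + 48)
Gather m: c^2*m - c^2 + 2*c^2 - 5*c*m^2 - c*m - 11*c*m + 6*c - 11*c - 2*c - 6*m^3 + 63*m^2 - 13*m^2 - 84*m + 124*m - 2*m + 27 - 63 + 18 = c^2 - 7*c - 6*m^3 + m^2*(50 - 5*c) + m*(c^2 - 12*c + 38) - 18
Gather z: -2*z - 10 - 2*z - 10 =-4*z - 20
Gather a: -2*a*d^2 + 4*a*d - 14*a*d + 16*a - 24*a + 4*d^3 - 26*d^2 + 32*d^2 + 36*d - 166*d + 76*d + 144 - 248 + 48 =a*(-2*d^2 - 10*d - 8) + 4*d^3 + 6*d^2 - 54*d - 56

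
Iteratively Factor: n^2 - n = (n)*(n - 1)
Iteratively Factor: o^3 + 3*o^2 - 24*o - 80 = (o - 5)*(o^2 + 8*o + 16) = (o - 5)*(o + 4)*(o + 4)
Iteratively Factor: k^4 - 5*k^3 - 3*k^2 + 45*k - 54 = (k - 3)*(k^3 - 2*k^2 - 9*k + 18) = (k - 3)^2*(k^2 + k - 6) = (k - 3)^2*(k + 3)*(k - 2)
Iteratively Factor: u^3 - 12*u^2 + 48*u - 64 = (u - 4)*(u^2 - 8*u + 16) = (u - 4)^2*(u - 4)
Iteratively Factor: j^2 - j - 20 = (j + 4)*(j - 5)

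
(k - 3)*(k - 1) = k^2 - 4*k + 3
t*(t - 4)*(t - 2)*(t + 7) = t^4 + t^3 - 34*t^2 + 56*t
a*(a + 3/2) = a^2 + 3*a/2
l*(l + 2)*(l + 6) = l^3 + 8*l^2 + 12*l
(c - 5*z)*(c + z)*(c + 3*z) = c^3 - c^2*z - 17*c*z^2 - 15*z^3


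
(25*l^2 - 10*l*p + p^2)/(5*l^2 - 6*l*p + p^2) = (-5*l + p)/(-l + p)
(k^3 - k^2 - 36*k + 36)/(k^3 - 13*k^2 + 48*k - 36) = (k + 6)/(k - 6)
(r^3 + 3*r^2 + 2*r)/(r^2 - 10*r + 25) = r*(r^2 + 3*r + 2)/(r^2 - 10*r + 25)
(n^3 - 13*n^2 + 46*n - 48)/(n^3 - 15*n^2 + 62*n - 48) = (n^2 - 5*n + 6)/(n^2 - 7*n + 6)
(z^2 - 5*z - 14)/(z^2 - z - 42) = (z + 2)/(z + 6)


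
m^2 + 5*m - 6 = (m - 1)*(m + 6)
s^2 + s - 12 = (s - 3)*(s + 4)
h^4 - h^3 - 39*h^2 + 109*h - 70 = (h - 5)*(h - 2)*(h - 1)*(h + 7)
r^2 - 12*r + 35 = (r - 7)*(r - 5)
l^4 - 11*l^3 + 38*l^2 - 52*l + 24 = (l - 6)*(l - 2)^2*(l - 1)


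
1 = 1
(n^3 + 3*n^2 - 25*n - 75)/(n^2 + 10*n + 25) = (n^2 - 2*n - 15)/(n + 5)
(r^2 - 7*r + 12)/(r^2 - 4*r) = (r - 3)/r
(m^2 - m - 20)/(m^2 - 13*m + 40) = (m + 4)/(m - 8)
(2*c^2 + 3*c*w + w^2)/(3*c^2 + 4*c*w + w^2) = (2*c + w)/(3*c + w)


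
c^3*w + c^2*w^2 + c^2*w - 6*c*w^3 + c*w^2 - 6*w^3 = (c - 2*w)*(c + 3*w)*(c*w + w)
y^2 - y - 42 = (y - 7)*(y + 6)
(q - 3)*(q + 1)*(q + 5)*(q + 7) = q^4 + 10*q^3 + 8*q^2 - 106*q - 105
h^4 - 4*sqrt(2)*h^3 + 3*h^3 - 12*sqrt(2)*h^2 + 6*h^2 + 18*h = h*(h + 3)*(h - 3*sqrt(2))*(h - sqrt(2))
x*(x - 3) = x^2 - 3*x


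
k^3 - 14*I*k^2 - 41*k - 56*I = (k - 8*I)*(k - 7*I)*(k + I)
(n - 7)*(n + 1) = n^2 - 6*n - 7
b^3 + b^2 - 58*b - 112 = (b - 8)*(b + 2)*(b + 7)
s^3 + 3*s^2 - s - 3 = (s - 1)*(s + 1)*(s + 3)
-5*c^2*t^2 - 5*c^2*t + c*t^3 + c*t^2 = t*(-5*c + t)*(c*t + c)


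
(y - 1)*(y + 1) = y^2 - 1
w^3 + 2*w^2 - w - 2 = (w - 1)*(w + 1)*(w + 2)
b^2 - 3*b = b*(b - 3)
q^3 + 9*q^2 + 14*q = q*(q + 2)*(q + 7)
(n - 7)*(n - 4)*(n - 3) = n^3 - 14*n^2 + 61*n - 84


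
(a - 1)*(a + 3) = a^2 + 2*a - 3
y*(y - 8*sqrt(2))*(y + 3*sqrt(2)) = y^3 - 5*sqrt(2)*y^2 - 48*y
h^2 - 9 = (h - 3)*(h + 3)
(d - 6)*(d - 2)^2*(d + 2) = d^4 - 8*d^3 + 8*d^2 + 32*d - 48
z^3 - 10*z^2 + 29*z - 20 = (z - 5)*(z - 4)*(z - 1)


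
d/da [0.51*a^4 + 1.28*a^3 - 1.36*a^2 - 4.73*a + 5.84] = 2.04*a^3 + 3.84*a^2 - 2.72*a - 4.73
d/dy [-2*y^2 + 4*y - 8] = 4 - 4*y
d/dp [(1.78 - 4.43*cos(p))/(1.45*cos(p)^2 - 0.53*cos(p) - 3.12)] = (-6.4235*cos(p)^2 + 5.162*cos(p) - 14.765)*sin(p)/(2.1025*cos(p)^4 - 1.537*cos(p)^3 - 8.7671*cos(p)^2 + 3.3072*cos(p) + 9.7344)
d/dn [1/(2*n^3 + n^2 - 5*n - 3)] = (-6*n^2 - 2*n + 5)/(2*n^3 + n^2 - 5*n - 3)^2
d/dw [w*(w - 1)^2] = (w - 1)*(3*w - 1)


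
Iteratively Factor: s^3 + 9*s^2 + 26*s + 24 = (s + 3)*(s^2 + 6*s + 8) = (s + 2)*(s + 3)*(s + 4)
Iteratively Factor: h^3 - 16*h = (h + 4)*(h^2 - 4*h) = h*(h + 4)*(h - 4)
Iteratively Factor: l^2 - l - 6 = (l - 3)*(l + 2)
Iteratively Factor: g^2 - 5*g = (g)*(g - 5)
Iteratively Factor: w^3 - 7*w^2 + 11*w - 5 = (w - 1)*(w^2 - 6*w + 5) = (w - 5)*(w - 1)*(w - 1)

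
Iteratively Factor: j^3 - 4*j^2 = (j)*(j^2 - 4*j) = j*(j - 4)*(j)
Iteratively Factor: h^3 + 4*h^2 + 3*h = (h)*(h^2 + 4*h + 3) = h*(h + 3)*(h + 1)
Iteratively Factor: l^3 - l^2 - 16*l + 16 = (l - 4)*(l^2 + 3*l - 4) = (l - 4)*(l - 1)*(l + 4)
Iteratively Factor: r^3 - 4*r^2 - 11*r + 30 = (r - 2)*(r^2 - 2*r - 15) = (r - 5)*(r - 2)*(r + 3)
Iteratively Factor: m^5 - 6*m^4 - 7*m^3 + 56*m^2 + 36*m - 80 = (m + 2)*(m^4 - 8*m^3 + 9*m^2 + 38*m - 40) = (m - 1)*(m + 2)*(m^3 - 7*m^2 + 2*m + 40) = (m - 4)*(m - 1)*(m + 2)*(m^2 - 3*m - 10) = (m - 4)*(m - 1)*(m + 2)^2*(m - 5)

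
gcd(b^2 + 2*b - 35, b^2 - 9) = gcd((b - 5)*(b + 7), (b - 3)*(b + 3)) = 1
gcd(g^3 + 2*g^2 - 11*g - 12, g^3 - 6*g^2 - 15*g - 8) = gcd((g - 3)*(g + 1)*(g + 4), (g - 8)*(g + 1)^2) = g + 1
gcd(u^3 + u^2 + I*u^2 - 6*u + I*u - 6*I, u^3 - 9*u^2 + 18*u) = 1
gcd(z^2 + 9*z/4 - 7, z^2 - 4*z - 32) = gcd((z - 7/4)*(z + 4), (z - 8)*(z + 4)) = z + 4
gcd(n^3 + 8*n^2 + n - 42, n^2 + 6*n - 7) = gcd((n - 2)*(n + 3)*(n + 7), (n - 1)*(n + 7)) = n + 7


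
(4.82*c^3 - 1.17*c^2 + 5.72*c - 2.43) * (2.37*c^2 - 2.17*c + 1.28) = 11.4234*c^5 - 13.2323*c^4 + 22.2649*c^3 - 19.6691*c^2 + 12.5947*c - 3.1104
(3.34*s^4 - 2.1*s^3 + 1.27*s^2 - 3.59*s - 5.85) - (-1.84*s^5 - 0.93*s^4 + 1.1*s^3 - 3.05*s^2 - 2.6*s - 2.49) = 1.84*s^5 + 4.27*s^4 - 3.2*s^3 + 4.32*s^2 - 0.99*s - 3.36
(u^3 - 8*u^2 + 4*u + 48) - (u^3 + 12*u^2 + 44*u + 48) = -20*u^2 - 40*u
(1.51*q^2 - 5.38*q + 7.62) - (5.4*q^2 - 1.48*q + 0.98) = -3.89*q^2 - 3.9*q + 6.64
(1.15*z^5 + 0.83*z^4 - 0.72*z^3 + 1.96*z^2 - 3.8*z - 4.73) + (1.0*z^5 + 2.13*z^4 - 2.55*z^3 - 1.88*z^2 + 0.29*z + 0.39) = 2.15*z^5 + 2.96*z^4 - 3.27*z^3 + 0.0800000000000001*z^2 - 3.51*z - 4.34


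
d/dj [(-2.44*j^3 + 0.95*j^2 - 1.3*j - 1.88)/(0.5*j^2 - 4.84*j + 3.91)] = (-1.22*j^4 + 23.6192*j^3 - 32.5692*j^2 + 9.309*j - 14.1822)/(0.25*j^4 - 4.84*j^3 + 27.3356*j^2 - 37.8488*j + 15.2881)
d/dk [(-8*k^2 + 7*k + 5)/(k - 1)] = 4*(-2*k^2 + 4*k - 3)/(k^2 - 2*k + 1)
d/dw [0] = 0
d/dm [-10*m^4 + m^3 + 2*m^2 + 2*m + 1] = -40*m^3 + 3*m^2 + 4*m + 2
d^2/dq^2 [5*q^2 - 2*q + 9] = 10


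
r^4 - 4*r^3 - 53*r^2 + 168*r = r*(r - 8)*(r - 3)*(r + 7)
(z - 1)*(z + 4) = z^2 + 3*z - 4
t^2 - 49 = (t - 7)*(t + 7)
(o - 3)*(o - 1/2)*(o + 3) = o^3 - o^2/2 - 9*o + 9/2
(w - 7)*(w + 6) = w^2 - w - 42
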